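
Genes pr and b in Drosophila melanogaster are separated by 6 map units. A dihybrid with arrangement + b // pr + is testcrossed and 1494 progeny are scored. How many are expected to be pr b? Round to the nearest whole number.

45

A map distance of 6 map units corresponds to a recombination frequency of 0.060.
The F1 is + b / pr +, so pr b is a recombinant gamete class with expected frequency r/2 = 0.060/2 = 0.0300.
Expected number = 0.0300 × 1494 = 44.82 ≈ 45.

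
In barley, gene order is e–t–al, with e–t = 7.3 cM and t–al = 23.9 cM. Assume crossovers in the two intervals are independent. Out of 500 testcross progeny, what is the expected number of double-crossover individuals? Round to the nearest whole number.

Map distances give recombination frequencies of 0.073 and 0.239 for the two intervals.
With no interference, expected double-crossover frequency = 0.073 × 0.239 = 0.01745.
Expected number = 0.01745 × 500 = 8.72 ≈ 9.

9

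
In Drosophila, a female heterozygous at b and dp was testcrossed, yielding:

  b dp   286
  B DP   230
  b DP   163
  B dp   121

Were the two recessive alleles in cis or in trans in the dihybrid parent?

cis

The two most frequent classes are B DP (230) and b dp (286); these are the parental (non-recombinant) types.
So the F1 carried B DP on one chromosome and b dp on the other — the recessive alleles are on the same chromosome (cis / coupling).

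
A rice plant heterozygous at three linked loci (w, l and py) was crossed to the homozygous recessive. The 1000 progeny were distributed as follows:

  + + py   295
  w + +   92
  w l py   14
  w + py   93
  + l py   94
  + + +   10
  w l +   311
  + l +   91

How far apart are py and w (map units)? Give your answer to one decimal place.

The two most frequent reciprocal classes, w l + and + + py, are the parental types, so the F1 was w l + / + + py.
The two rarest classes, w l py and + + +, are the double crossovers. Comparing them with the parentals, only the py allele has switched, so py is the middle locus and the order is w – py – l.
Crossovers in the w–py interval produce the single-crossover classes + l + and w + py (91 + 93 = 184) plus the double crossovers (24).
RF(w–py) = (184 + 24) / 1000 = 208/1000 = 0.2080 → 20.8 map units.

20.8 map units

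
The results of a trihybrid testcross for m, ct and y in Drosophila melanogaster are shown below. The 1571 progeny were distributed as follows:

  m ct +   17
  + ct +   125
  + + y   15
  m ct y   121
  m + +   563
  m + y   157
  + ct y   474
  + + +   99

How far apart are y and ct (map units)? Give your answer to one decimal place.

20.0 map units

The two most frequent reciprocal classes, + ct y and m + +, are the parental types, so the F1 was + ct y / m + +.
The two rarest classes, + + y and m ct +, are the double crossovers. Comparing them with the parentals, only the ct allele has switched, so ct is the middle locus and the order is m – ct – y.
Crossovers in the ct–y interval produce the single-crossover classes + ct + and m + y (125 + 157 = 282) plus the double crossovers (32).
RF(ct–y) = (282 + 32) / 1571 = 314/1571 = 0.1999 → 20.0 map units.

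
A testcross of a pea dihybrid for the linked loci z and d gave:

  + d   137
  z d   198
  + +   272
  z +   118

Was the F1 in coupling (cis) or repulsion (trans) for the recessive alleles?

cis

The two most frequent classes are + + (272) and z d (198); these are the parental (non-recombinant) types.
So the F1 carried + + on one chromosome and z d on the other — the recessive alleles are on the same chromosome (cis / coupling).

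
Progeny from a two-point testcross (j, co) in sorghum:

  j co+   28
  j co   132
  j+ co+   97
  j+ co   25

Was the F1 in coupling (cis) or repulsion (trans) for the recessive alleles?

cis

The two most frequent classes are j+ co+ (97) and j co (132); these are the parental (non-recombinant) types.
So the F1 carried j+ co+ on one chromosome and j co on the other — the recessive alleles are on the same chromosome (cis / coupling).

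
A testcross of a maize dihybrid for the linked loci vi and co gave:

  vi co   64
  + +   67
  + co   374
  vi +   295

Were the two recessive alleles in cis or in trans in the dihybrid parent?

The two most frequent classes are + co (374) and vi + (295); these are the parental (non-recombinant) types.
So the F1 carried + co on one chromosome and vi + on the other — the recessive alleles are on opposite chromosomes (trans / repulsion).

trans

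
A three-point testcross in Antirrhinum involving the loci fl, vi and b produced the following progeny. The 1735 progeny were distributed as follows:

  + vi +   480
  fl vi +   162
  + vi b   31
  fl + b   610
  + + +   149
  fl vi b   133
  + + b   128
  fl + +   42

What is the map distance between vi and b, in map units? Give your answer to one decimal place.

The two most frequent reciprocal classes, fl + b and + vi +, are the parental types, so the F1 was fl + b / + vi +.
The two rarest classes, fl + + and + vi b, are the double crossovers. Comparing them with the parentals, only the b allele has switched, so b is the middle locus and the order is fl – b – vi.
Crossovers in the b–vi interval produce the single-crossover classes fl vi b and + + + (133 + 149 = 282) plus the double crossovers (73).
RF(b–vi) = (282 + 73) / 1735 = 355/1735 = 0.2046 → 20.5 map units.

20.5 map units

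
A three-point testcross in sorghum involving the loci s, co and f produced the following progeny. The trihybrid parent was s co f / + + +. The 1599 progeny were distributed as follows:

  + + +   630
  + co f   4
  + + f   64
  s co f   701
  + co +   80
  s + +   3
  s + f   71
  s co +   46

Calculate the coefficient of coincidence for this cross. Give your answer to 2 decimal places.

0.61

The two rarest classes, + co f and s + +, are the double crossovers. Comparing them with the parentals, only the s allele has switched, so s is the middle locus and the order is co – s – f.
co–s: (151 + 7)/1599 = 0.0988; s–f: (110 + 7)/1599 = 0.0732.
Expected DCO frequency = 0.0988 × 0.0732 ≈ 0.00723; observed = 7/1599 ≈ 0.00438.
Coefficient of coincidence = 0.00438/0.00723 ≈ 0.61.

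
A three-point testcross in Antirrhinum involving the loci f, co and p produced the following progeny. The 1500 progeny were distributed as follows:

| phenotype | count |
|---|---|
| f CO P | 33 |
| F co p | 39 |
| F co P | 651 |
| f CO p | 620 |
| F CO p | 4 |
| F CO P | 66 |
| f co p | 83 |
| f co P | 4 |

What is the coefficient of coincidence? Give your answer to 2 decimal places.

The two most frequent reciprocal classes, f CO p and F co P, are the parental types, so the F1 was f CO p / F co P.
The two rarest classes, F CO p and f co P, are the double crossovers. Comparing them with the parentals, only the f allele has switched, so f is the middle locus and the order is p – f – co.
p–f: (72 + 8)/1500 = 0.0533; f–co: (149 + 8)/1500 = 0.1047.
Expected DCO frequency = 0.0533 × 0.1047 ≈ 0.00558; observed = 8/1500 ≈ 0.00533.
Coefficient of coincidence = 0.00533/0.00558 ≈ 0.96.

0.96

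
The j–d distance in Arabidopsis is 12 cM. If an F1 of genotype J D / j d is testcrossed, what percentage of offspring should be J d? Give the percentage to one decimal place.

6.0%

A map distance of 12 cM corresponds to a recombination frequency of 0.120.
The F1 is J D / j d, so J d is a recombinant gamete class with expected frequency r/2 = 0.120/2 = 0.0600.
That is 0.0600 = 6.0% of the progeny.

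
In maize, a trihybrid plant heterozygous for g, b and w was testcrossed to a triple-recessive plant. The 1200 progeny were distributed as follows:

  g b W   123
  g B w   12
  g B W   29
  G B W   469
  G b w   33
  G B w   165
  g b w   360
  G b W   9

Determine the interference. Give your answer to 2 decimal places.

The two most frequent reciprocal classes, g b w and G B W, are the parental types, so the F1 was g b w / G B W.
The two rarest classes, g B w and G b W, are the double crossovers. Comparing them with the parentals, only the b allele has switched, so b is the middle locus and the order is w – b – g.
w–b: (288 + 21)/1200 = 0.2575; b–g: (62 + 21)/1200 = 0.0692.
Expected DCO frequency = 0.2575 × 0.0692 ≈ 0.01782; observed = 21/1200 ≈ 0.01750.
Coefficient of coincidence = 0.01750/0.01782 ≈ 0.98; interference = 1 − 0.98 = 0.02.

0.02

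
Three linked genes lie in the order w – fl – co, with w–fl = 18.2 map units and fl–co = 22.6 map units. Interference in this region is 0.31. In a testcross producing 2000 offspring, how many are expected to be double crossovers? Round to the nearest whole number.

57

Map distances give recombination frequencies of 0.182 and 0.226 for the two intervals.
With interference 0.31 (so coincidence = 0.69), expected double-crossover frequency = 0.182 × 0.226 × 0.69 = 0.02838.
Expected number = 0.02838 × 2000 = 56.76 ≈ 57.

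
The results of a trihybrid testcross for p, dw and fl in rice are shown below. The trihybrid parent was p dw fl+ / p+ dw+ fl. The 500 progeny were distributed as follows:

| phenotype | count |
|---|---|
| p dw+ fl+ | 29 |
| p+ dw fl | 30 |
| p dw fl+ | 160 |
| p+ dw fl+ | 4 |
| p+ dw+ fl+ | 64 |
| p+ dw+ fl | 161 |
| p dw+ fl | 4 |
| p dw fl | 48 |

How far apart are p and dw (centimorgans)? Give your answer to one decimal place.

13.4 centimorgans

The two rarest classes, p+ dw fl+ and p dw+ fl, are the double crossovers. Comparing them with the parentals, only the p allele has switched, so p is the middle locus and the order is dw – p – fl.
Crossovers in the dw–p interval produce the single-crossover classes p dw+ fl+ and p+ dw fl (29 + 30 = 59) plus the double crossovers (8).
RF(dw–p) = (59 + 8) / 500 = 67/500 = 0.1340 → 13.4 centimorgans.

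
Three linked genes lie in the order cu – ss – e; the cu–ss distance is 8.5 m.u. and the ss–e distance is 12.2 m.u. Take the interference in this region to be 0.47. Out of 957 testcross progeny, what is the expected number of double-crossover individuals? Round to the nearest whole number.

5

Map distances give recombination frequencies of 0.085 and 0.122 for the two intervals.
With interference 0.47 (so coincidence = 0.53), expected double-crossover frequency = 0.085 × 0.122 × 0.53 = 0.00550.
Expected number = 0.00550 × 957 = 5.26 ≈ 5.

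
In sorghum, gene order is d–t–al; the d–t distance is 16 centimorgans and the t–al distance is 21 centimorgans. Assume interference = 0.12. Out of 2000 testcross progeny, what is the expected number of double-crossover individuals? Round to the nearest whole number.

Map distances give recombination frequencies of 0.160 and 0.210 for the two intervals.
With interference 0.12 (so coincidence = 0.88), expected double-crossover frequency = 0.160 × 0.210 × 0.88 = 0.02957.
Expected number = 0.02957 × 2000 = 59.14 ≈ 59.

59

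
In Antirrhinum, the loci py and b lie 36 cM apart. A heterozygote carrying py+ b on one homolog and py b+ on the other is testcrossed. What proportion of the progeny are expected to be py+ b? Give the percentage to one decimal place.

32.0%

A map distance of 36 cM corresponds to a recombination frequency of 0.360.
The F1 is py+ b / py b+, so py+ b is a parental gamete class with expected frequency (1 − r)/2 = 0.640/2 = 0.3200.
That is 0.3200 = 32.0% of the progeny.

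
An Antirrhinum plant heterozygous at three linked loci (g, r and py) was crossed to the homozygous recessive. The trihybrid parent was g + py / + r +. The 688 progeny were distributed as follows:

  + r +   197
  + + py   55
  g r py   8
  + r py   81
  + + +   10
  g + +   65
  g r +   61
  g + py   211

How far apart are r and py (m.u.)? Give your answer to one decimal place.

23.8 m.u.

The two rarest classes, g r py and + + +, are the double crossovers. Comparing them with the parentals, only the r allele has switched, so r is the middle locus and the order is g – r – py.
Crossovers in the r–py interval produce the single-crossover classes g + + and + r py (65 + 81 = 146) plus the double crossovers (18).
RF(r–py) = (146 + 18) / 688 = 164/688 = 0.2384 → 23.8 m.u.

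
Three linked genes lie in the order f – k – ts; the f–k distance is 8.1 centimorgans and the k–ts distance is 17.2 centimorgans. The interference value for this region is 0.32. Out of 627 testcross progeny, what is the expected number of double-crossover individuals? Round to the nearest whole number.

6

Map distances give recombination frequencies of 0.081 and 0.172 for the two intervals.
With interference 0.32 (so coincidence = 0.68), expected double-crossover frequency = 0.081 × 0.172 × 0.68 = 0.00947.
Expected number = 0.00947 × 627 = 5.94 ≈ 6.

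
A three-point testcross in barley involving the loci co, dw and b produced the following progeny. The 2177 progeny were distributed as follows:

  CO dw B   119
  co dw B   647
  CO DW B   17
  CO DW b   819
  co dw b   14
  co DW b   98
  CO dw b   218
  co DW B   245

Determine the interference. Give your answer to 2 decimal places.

The two most frequent reciprocal classes, co dw B and CO DW b, are the parental types, so the F1 was co dw B / CO DW b.
The two rarest classes, co dw b and CO DW B, are the double crossovers. Comparing them with the parentals, only the b allele has switched, so b is the middle locus and the order is dw – b – co.
dw–b: (463 + 31)/2177 = 0.2269; b–co: (217 + 31)/2177 = 0.1139.
Expected DCO frequency = 0.2269 × 0.1139 ≈ 0.02584; observed = 31/2177 ≈ 0.01424.
Coefficient of coincidence = 0.01424/0.02584 ≈ 0.55; interference = 1 − 0.55 = 0.45.

0.45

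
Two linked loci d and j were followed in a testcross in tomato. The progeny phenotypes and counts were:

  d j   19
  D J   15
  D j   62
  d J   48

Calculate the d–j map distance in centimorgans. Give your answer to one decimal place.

23.6 centimorgans

The two most frequent classes, D j (62) and d J (48), are the parental types, so the F1 was D j / d J.
The recombinant classes are D J and d j: 15 + 19 = 34.
Recombination frequency = 34/144 = 0.2361 ≈ 23.6%, i.e. 23.6 centimorgans.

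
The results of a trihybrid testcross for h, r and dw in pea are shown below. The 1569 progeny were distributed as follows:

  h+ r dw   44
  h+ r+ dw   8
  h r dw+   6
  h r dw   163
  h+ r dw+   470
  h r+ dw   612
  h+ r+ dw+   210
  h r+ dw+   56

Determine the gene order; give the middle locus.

h

The two most frequent reciprocal classes, h+ r dw+ and h r+ dw, are the parental types, so the F1 was h+ r dw+ / h r+ dw.
The two rarest classes, h r dw+ and h+ r+ dw, are the double crossovers. Comparing them with the parentals, only the h allele has switched, so h is the middle locus and the order is r – h – dw.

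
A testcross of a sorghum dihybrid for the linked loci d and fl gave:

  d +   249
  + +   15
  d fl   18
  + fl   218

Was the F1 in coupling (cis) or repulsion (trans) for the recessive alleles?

trans

The two most frequent classes are + fl (218) and d + (249); these are the parental (non-recombinant) types.
So the F1 carried + fl on one chromosome and d + on the other — the recessive alleles are on opposite chromosomes (trans / repulsion).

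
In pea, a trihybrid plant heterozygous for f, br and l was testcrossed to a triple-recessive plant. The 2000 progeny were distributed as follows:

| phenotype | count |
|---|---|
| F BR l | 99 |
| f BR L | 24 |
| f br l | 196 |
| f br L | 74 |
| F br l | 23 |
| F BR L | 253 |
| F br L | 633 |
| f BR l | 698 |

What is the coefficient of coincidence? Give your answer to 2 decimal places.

The two most frequent reciprocal classes, f BR l and F br L, are the parental types, so the F1 was f BR l / F br L.
The two rarest classes, f BR L and F br l, are the double crossovers. Comparing them with the parentals, only the l allele has switched, so l is the middle locus and the order is f – l – br.
f–l: (173 + 47)/2000 = 0.1100; l–br: (449 + 47)/2000 = 0.2480.
Expected DCO frequency = 0.1100 × 0.2480 ≈ 0.02728; observed = 47/2000 ≈ 0.02350.
Coefficient of coincidence = 0.02350/0.02728 ≈ 0.86.

0.86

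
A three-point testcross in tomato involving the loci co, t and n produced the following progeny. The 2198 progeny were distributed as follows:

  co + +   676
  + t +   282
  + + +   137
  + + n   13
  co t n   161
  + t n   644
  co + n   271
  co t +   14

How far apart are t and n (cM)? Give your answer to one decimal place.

The two most frequent reciprocal classes, + t n and co + +, are the parental types, so the F1 was + t n / co + +.
The two rarest classes, + + n and co t +, are the double crossovers. Comparing them with the parentals, only the t allele has switched, so t is the middle locus and the order is n – t – co.
Crossovers in the n–t interval produce the single-crossover classes + t + and co + n (282 + 271 = 553) plus the double crossovers (27).
RF(n–t) = (553 + 27) / 2198 = 580/2198 = 0.2639 → 26.4 cM.

26.4 cM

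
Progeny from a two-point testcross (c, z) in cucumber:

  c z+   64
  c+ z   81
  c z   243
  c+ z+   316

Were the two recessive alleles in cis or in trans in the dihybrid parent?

cis

The two most frequent classes are c+ z+ (316) and c z (243); these are the parental (non-recombinant) types.
So the F1 carried c+ z+ on one chromosome and c z on the other — the recessive alleles are on the same chromosome (cis / coupling).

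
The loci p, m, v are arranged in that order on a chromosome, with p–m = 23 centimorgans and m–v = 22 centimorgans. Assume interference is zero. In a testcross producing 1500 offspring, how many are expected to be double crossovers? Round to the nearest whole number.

76

Map distances give recombination frequencies of 0.230 and 0.220 for the two intervals.
With no interference, expected double-crossover frequency = 0.230 × 0.220 = 0.05060.
Expected number = 0.05060 × 1500 = 75.90 ≈ 76.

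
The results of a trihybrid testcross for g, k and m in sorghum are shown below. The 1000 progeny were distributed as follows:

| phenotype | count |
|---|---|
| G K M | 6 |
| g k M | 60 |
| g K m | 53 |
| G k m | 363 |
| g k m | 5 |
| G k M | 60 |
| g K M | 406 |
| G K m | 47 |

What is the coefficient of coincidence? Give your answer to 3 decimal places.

The two most frequent reciprocal classes, G k m and g K M, are the parental types, so the F1 was G k m / g K M.
The two rarest classes, g k m and G K M, are the double crossovers. Comparing them with the parentals, only the g allele has switched, so g is the middle locus and the order is m – g – k.
m–g: (113 + 11)/1000 = 0.1240; g–k: (107 + 11)/1000 = 0.1180.
Expected DCO frequency = 0.1240 × 0.1180 ≈ 0.01463; observed = 11/1000 ≈ 0.01100.
Coefficient of coincidence = 0.01100/0.01463 ≈ 0.752.

0.752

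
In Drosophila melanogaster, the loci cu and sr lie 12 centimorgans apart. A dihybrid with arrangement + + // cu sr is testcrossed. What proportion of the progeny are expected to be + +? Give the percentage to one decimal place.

A map distance of 12 centimorgans corresponds to a recombination frequency of 0.120.
The F1 is + + / cu sr, so + + is a parental gamete class with expected frequency (1 − r)/2 = 0.880/2 = 0.4400.
That is 0.4400 = 44.0% of the progeny.

44.0%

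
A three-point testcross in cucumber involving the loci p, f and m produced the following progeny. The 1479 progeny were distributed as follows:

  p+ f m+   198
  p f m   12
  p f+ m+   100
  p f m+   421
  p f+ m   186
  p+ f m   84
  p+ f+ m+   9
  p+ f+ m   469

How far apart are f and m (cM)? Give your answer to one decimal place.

13.9 cM

The two most frequent reciprocal classes, p+ f+ m and p f m+, are the parental types, so the F1 was p+ f+ m / p f m+.
The two rarest classes, p+ f+ m+ and p f m, are the double crossovers. Comparing them with the parentals, only the m allele has switched, so m is the middle locus and the order is p – m – f.
Crossovers in the m–f interval produce the single-crossover classes p+ f m and p f+ m+ (84 + 100 = 184) plus the double crossovers (21).
RF(m–f) = (184 + 21) / 1479 = 205/1479 = 0.1386 → 13.9 cM.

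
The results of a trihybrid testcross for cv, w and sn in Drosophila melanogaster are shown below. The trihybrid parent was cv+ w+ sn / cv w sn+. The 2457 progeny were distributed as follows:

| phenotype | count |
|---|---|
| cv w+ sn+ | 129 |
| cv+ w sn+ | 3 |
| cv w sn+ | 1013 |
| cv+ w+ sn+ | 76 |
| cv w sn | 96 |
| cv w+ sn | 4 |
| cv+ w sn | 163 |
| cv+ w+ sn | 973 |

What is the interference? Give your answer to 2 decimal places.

The two rarest classes, cv w+ sn and cv+ w sn+, are the double crossovers. Comparing them with the parentals, only the cv allele has switched, so cv is the middle locus and the order is w – cv – sn.
w–cv: (292 + 7)/2457 = 0.1217; cv–sn: (172 + 7)/2457 = 0.0729.
Expected DCO frequency = 0.1217 × 0.0729 ≈ 0.00887; observed = 7/2457 ≈ 0.00285.
Coefficient of coincidence = 0.00285/0.00887 ≈ 0.32; interference = 1 − 0.32 = 0.68.

0.68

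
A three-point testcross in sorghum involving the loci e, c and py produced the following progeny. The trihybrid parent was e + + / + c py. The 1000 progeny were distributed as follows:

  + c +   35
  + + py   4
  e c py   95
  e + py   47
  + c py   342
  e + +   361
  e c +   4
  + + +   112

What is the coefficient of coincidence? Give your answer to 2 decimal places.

0.41

The two rarest classes, e c + and + + py, are the double crossovers. Comparing them with the parentals, only the c allele has switched, so c is the middle locus and the order is py – c – e.
py–c: (82 + 8)/1000 = 0.0900; c–e: (207 + 8)/1000 = 0.2150.
Expected DCO frequency = 0.0900 × 0.2150 ≈ 0.01935; observed = 8/1000 ≈ 0.00800.
Coefficient of coincidence = 0.00800/0.01935 ≈ 0.41.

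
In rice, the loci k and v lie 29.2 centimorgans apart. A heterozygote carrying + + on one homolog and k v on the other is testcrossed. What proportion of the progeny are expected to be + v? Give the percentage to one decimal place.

14.6%

A map distance of 29.2 centimorgans corresponds to a recombination frequency of 0.292.
The F1 is + + / k v, so + v is a recombinant gamete class with expected frequency r/2 = 0.292/2 = 0.1460.
That is 0.1460 = 14.6% of the progeny.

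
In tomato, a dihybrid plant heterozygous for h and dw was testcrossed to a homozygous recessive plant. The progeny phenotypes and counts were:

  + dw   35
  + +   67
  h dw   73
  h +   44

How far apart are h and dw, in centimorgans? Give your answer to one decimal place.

36.1 centimorgans

The two most frequent classes, + + (67) and h dw (73), are the parental types, so the F1 was + + / h dw.
The recombinant classes are + dw and h +: 35 + 44 = 79.
Recombination frequency = 79/219 = 0.3607 ≈ 36.1%, i.e. 36.1 centimorgans.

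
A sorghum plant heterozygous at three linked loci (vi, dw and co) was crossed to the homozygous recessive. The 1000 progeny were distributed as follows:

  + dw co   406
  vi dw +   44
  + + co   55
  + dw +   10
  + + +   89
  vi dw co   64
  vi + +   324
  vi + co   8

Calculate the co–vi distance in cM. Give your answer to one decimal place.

The two most frequent reciprocal classes, vi + + and + dw co, are the parental types, so the F1 was vi + + / + dw co.
The two rarest classes, vi + co and + dw +, are the double crossovers. Comparing them with the parentals, only the co allele has switched, so co is the middle locus and the order is vi – co – dw.
Crossovers in the vi–co interval produce the single-crossover classes + + + and vi dw co (89 + 64 = 153) plus the double crossovers (18).
RF(vi–co) = (153 + 18) / 1000 = 171/1000 = 0.1710 → 17.1 cM.

17.1 cM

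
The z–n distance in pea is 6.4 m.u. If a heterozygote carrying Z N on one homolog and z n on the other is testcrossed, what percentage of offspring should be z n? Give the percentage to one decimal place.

46.8%

A map distance of 6.4 m.u. corresponds to a recombination frequency of 0.064.
The F1 is Z N / z n, so z n is a parental gamete class with expected frequency (1 − r)/2 = 0.936/2 = 0.4680.
That is 0.4680 = 46.8% of the progeny.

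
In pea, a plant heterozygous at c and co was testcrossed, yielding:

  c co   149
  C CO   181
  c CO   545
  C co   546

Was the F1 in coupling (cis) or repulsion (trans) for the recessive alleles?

The two most frequent classes are C co (546) and c CO (545); these are the parental (non-recombinant) types.
So the F1 carried C co on one chromosome and c CO on the other — the recessive alleles are on opposite chromosomes (trans / repulsion).

trans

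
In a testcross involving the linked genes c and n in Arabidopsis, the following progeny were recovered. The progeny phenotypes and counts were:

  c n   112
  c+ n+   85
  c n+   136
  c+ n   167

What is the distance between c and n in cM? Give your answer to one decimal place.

39.4 cM

The two most frequent classes, c+ n (167) and c n+ (136), are the parental types, so the F1 was c+ n / c n+.
The recombinant classes are c+ n+ and c n: 85 + 112 = 197.
Recombination frequency = 197/500 = 0.3940 ≈ 39.4%, i.e. 39.4 cM.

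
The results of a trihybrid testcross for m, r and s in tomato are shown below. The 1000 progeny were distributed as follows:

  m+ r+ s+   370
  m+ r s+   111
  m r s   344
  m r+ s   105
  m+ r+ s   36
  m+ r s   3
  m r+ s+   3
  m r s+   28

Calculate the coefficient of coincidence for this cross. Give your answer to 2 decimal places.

0.39

The two most frequent reciprocal classes, m+ r+ s+ and m r s, are the parental types, so the F1 was m+ r+ s+ / m r s.
The two rarest classes, m r+ s+ and m+ r s, are the double crossovers. Comparing them with the parentals, only the m allele has switched, so m is the middle locus and the order is r – m – s.
r–m: (216 + 6)/1000 = 0.2220; m–s: (64 + 6)/1000 = 0.0700.
Expected DCO frequency = 0.2220 × 0.0700 ≈ 0.01554; observed = 6/1000 ≈ 0.00600.
Coefficient of coincidence = 0.00600/0.01554 ≈ 0.39.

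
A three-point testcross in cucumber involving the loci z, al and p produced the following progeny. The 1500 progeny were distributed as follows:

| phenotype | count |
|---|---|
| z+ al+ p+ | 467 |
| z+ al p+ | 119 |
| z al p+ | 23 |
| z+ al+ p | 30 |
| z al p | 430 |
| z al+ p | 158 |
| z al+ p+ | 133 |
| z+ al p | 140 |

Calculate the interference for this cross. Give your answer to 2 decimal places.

0.26

The two most frequent reciprocal classes, z al p and z+ al+ p+, are the parental types, so the F1 was z al p / z+ al+ p+.
The two rarest classes, z al p+ and z+ al+ p, are the double crossovers. Comparing them with the parentals, only the p allele has switched, so p is the middle locus and the order is al – p – z.
al–p: (277 + 53)/1500 = 0.2200; p–z: (273 + 53)/1500 = 0.2173.
Expected DCO frequency = 0.2200 × 0.2173 ≈ 0.04781; observed = 53/1500 ≈ 0.03533.
Coefficient of coincidence = 0.03533/0.04781 ≈ 0.74; interference = 1 − 0.74 = 0.26.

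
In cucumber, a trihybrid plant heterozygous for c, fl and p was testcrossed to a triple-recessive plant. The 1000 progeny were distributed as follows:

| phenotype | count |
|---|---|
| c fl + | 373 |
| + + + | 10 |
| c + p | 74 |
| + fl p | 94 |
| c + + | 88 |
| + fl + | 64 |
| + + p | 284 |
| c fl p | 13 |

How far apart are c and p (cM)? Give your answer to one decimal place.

The two most frequent reciprocal classes, + + p and c fl +, are the parental types, so the F1 was + + p / c fl +.
The two rarest classes, + + + and c fl p, are the double crossovers. Comparing them with the parentals, only the p allele has switched, so p is the middle locus and the order is c – p – fl.
Crossovers in the c–p interval produce the single-crossover classes c + p and + fl + (74 + 64 = 138) plus the double crossovers (23).
RF(c–p) = (138 + 23) / 1000 = 161/1000 = 0.1610 → 16.1 cM.

16.1 cM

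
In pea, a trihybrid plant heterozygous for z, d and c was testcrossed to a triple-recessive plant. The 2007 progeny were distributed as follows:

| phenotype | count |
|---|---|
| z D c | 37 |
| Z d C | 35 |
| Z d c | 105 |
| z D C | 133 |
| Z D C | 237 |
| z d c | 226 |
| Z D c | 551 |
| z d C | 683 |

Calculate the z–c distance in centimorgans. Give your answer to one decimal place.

26.7 centimorgans

The two most frequent reciprocal classes, Z D c and z d C, are the parental types, so the F1 was Z D c / z d C.
The two rarest classes, z D c and Z d C, are the double crossovers. Comparing them with the parentals, only the z allele has switched, so z is the middle locus and the order is c – z – d.
Crossovers in the c–z interval produce the single-crossover classes Z D C and z d c (237 + 226 = 463) plus the double crossovers (72).
RF(c–z) = (463 + 72) / 2007 = 535/2007 = 0.2666 → 26.7 centimorgans.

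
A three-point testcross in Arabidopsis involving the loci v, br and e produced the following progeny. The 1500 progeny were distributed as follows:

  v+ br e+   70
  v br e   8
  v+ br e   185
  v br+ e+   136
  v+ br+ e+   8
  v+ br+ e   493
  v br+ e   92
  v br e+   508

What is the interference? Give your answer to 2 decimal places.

The two most frequent reciprocal classes, v+ br+ e and v br e+, are the parental types, so the F1 was v+ br+ e / v br e+.
The two rarest classes, v+ br+ e+ and v br e, are the double crossovers. Comparing them with the parentals, only the e allele has switched, so e is the middle locus and the order is v – e – br.
v–e: (162 + 16)/1500 = 0.1187; e–br: (321 + 16)/1500 = 0.2247.
Expected DCO frequency = 0.1187 × 0.2247 ≈ 0.02667; observed = 16/1500 ≈ 0.01067.
Coefficient of coincidence = 0.01067/0.02667 ≈ 0.40; interference = 1 − 0.40 = 0.60.

0.60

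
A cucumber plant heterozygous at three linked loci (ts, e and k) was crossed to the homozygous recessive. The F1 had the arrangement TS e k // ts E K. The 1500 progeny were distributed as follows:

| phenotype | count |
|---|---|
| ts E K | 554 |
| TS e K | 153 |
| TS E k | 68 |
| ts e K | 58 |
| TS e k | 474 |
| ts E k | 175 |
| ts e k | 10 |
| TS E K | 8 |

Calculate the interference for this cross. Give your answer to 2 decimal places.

0.46

The two rarest classes, ts e k and TS E K, are the double crossovers. Comparing them with the parentals, only the ts allele has switched, so ts is the middle locus and the order is e – ts – k.
e–ts: (126 + 18)/1500 = 0.0960; ts–k: (328 + 18)/1500 = 0.2307.
Expected DCO frequency = 0.0960 × 0.2307 ≈ 0.02215; observed = 18/1500 ≈ 0.01200.
Coefficient of coincidence = 0.01200/0.02215 ≈ 0.54; interference = 1 − 0.54 = 0.46.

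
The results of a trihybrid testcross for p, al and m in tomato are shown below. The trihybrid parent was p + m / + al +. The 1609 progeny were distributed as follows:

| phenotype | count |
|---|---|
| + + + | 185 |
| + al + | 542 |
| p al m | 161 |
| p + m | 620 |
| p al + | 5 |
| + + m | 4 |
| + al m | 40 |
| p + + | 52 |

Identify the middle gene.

p

The two rarest classes, + + m and p al +, are the double crossovers. Comparing them with the parentals, only the p allele has switched, so p is the middle locus and the order is m – p – al.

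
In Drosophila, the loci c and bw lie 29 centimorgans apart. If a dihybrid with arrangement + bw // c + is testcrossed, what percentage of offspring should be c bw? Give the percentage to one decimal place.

14.5%

A map distance of 29 centimorgans corresponds to a recombination frequency of 0.290.
The F1 is + bw / c +, so c bw is a recombinant gamete class with expected frequency r/2 = 0.290/2 = 0.1450.
That is 0.1450 = 14.5% of the progeny.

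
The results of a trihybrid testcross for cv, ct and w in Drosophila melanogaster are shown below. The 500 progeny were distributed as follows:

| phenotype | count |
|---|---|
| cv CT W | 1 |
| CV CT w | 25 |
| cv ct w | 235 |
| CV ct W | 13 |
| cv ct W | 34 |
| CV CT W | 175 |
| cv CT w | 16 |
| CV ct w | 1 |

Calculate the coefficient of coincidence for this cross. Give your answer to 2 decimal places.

The two most frequent reciprocal classes, cv ct w and CV CT W, are the parental types, so the F1 was cv ct w / CV CT W.
The two rarest classes, CV ct w and cv CT W, are the double crossovers. Comparing them with the parentals, only the cv allele has switched, so cv is the middle locus and the order is ct – cv – w.
ct–cv: (29 + 2)/500 = 0.0620; cv–w: (59 + 2)/500 = 0.1220.
Expected DCO frequency = 0.0620 × 0.1220 ≈ 0.00756; observed = 2/500 ≈ 0.00400.
Coefficient of coincidence = 0.00400/0.00756 ≈ 0.53.

0.53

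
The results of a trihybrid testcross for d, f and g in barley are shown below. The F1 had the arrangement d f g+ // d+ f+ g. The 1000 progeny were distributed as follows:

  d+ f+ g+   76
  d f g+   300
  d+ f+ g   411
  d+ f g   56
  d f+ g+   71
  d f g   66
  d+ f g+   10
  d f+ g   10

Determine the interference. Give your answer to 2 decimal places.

0.16

The two rarest classes, d+ f g+ and d f+ g, are the double crossovers. Comparing them with the parentals, only the d allele has switched, so d is the middle locus and the order is f – d – g.
f–d: (127 + 20)/1000 = 0.1470; d–g: (142 + 20)/1000 = 0.1620.
Expected DCO frequency = 0.1470 × 0.1620 ≈ 0.02381; observed = 20/1000 ≈ 0.02000.
Coefficient of coincidence = 0.02000/0.02381 ≈ 0.84; interference = 1 − 0.84 = 0.16.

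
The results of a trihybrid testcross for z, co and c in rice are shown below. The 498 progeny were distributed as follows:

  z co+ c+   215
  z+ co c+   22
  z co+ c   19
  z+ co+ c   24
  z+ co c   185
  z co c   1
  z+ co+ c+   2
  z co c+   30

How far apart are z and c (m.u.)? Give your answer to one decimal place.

The two most frequent reciprocal classes, z co+ c+ and z+ co c, are the parental types, so the F1 was z co+ c+ / z+ co c.
The two rarest classes, z+ co+ c+ and z co c, are the double crossovers. Comparing them with the parentals, only the z allele has switched, so z is the middle locus and the order is c – z – co.
Crossovers in the c–z interval produce the single-crossover classes z co+ c and z+ co c+ (19 + 22 = 41) plus the double crossovers (3).
RF(c–z) = (41 + 3) / 498 = 44/498 = 0.0884 → 8.8 m.u.

8.8 m.u.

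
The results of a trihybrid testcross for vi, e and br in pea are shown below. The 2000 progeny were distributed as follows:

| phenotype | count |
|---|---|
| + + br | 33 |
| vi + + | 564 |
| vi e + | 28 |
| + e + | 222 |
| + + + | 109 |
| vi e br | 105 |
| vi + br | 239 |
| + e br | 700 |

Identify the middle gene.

The two most frequent reciprocal classes, vi + + and + e br, are the parental types, so the F1 was vi + + / + e br.
The two rarest classes, vi e + and + + br, are the double crossovers. Comparing them with the parentals, only the e allele has switched, so e is the middle locus and the order is br – e – vi.

e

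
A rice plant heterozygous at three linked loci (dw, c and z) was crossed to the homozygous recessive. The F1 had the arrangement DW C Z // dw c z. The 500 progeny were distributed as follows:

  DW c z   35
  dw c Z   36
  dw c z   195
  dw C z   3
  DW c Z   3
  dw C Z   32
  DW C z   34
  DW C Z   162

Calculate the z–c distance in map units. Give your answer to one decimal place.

The two rarest classes, DW c Z and dw C z, are the double crossovers. Comparing them with the parentals, only the c allele has switched, so c is the middle locus and the order is dw – c – z.
Crossovers in the c–z interval produce the single-crossover classes DW C z and dw c Z (34 + 36 = 70) plus the double crossovers (6).
RF(c–z) = (70 + 6) / 500 = 76/500 = 0.1520 → 15.2 map units.

15.2 map units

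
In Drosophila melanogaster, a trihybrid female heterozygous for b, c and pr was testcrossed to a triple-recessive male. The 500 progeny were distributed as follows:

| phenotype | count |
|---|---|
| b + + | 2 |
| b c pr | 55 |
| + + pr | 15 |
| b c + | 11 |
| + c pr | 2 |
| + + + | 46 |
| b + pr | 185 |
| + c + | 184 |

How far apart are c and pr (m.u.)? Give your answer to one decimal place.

21.0 m.u.

The two most frequent reciprocal classes, b + pr and + c +, are the parental types, so the F1 was b + pr / + c +.
The two rarest classes, b + + and + c pr, are the double crossovers. Comparing them with the parentals, only the pr allele has switched, so pr is the middle locus and the order is c – pr – b.
Crossovers in the c–pr interval produce the single-crossover classes b c pr and + + + (55 + 46 = 101) plus the double crossovers (4).
RF(c–pr) = (101 + 4) / 500 = 105/500 = 0.2100 → 21.0 m.u.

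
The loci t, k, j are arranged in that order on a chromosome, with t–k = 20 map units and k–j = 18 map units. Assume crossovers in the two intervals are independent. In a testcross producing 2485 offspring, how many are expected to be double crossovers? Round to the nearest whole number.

Map distances give recombination frequencies of 0.200 and 0.180 for the two intervals.
With no interference, expected double-crossover frequency = 0.200 × 0.180 = 0.03600.
Expected number = 0.03600 × 2485 = 89.46 ≈ 89.

89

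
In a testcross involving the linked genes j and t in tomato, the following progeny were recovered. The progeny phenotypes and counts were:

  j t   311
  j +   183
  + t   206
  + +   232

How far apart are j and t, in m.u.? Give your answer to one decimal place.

41.7 m.u.

The two most frequent classes, + + (232) and j t (311), are the parental types, so the F1 was + + / j t.
The recombinant classes are + t and j +: 206 + 183 = 389.
Recombination frequency = 389/932 = 0.4174 ≈ 41.7%, i.e. 41.7 m.u.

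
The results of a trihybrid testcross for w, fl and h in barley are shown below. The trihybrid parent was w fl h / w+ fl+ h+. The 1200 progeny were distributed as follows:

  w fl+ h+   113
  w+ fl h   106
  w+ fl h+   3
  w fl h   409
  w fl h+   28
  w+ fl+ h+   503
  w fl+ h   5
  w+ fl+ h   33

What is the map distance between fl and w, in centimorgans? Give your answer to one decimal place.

The two rarest classes, w fl+ h and w+ fl h+, are the double crossovers. Comparing them with the parentals, only the fl allele has switched, so fl is the middle locus and the order is h – fl – w.
Crossovers in the fl–w interval produce the single-crossover classes w+ fl h and w fl+ h+ (106 + 113 = 219) plus the double crossovers (8).
RF(fl–w) = (219 + 8) / 1200 = 227/1200 = 0.1892 → 18.9 centimorgans.

18.9 centimorgans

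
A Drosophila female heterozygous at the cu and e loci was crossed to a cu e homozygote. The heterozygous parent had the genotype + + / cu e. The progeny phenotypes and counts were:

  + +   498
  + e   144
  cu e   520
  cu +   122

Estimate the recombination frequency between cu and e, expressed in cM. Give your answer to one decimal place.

The recombinant classes are + e and cu +: 144 + 122 = 266.
Recombination frequency = 266/1284 = 0.2072 ≈ 20.7%, i.e. 20.7 cM.

20.7 cM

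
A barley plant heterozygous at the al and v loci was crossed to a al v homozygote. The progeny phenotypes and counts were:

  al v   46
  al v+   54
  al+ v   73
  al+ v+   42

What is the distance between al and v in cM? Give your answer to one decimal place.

The two most frequent classes, al+ v (73) and al v+ (54), are the parental types, so the F1 was al+ v / al v+.
The recombinant classes are al+ v+ and al v: 42 + 46 = 88.
Recombination frequency = 88/215 = 0.4093 ≈ 40.9%, i.e. 40.9 cM.

40.9 cM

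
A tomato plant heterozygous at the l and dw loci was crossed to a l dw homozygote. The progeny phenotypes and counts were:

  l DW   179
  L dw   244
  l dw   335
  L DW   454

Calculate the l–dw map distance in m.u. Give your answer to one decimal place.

34.9 m.u.

The two most frequent classes, L DW (454) and l dw (335), are the parental types, so the F1 was L DW / l dw.
The recombinant classes are L dw and l DW: 244 + 179 = 423.
Recombination frequency = 423/1212 = 0.3490 ≈ 34.9%, i.e. 34.9 m.u.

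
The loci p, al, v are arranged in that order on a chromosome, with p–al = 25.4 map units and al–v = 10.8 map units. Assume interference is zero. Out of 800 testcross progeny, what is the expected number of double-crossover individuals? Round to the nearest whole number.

22

Map distances give recombination frequencies of 0.254 and 0.108 for the two intervals.
With no interference, expected double-crossover frequency = 0.254 × 0.108 = 0.02743.
Expected number = 0.02743 × 800 = 21.95 ≈ 22.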